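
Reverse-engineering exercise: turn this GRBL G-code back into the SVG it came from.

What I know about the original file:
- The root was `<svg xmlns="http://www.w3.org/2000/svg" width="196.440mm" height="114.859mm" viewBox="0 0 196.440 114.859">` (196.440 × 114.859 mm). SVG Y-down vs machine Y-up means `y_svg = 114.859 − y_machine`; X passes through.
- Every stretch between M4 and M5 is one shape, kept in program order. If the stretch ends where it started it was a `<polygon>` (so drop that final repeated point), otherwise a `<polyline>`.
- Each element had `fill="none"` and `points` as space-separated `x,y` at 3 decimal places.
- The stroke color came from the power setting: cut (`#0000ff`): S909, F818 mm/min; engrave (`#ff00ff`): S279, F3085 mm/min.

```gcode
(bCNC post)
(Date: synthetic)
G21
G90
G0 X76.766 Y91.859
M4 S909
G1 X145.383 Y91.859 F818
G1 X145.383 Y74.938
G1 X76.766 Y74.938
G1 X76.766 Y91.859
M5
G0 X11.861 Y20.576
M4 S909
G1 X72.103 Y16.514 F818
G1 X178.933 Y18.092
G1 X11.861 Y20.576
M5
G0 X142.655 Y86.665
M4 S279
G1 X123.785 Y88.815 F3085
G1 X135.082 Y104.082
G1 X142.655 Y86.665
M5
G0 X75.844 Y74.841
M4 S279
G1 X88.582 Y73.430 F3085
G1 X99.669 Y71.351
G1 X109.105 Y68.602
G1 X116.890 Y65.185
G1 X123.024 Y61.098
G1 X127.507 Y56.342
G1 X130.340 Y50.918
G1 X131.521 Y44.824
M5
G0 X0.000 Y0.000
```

Machine Y-up, SVG Y-down with viewBox height 114.859, so y_svg = 114.859 − y_machine; X carries over.

Run 1: S909 ⇒ cut layer `#0000ff`. The run returns to its start, so emit a `<polygon>` with points (Y-flipped): 76.766,23.000 145.383,23.000 145.383,39.921 76.766,39.921.

Run 2: power S909 maps to stroke `#0000ff` (cut). The run returns to its start, so emit a `<polygon>` with points (Y-flipped): 11.861,94.283 72.103,98.345 178.933,96.767.

Run 3: power S279 maps to stroke `#ff00ff` (engrave). The run returns to its start, so emit a `<polygon>` with points (Y-flipped): 142.655,28.194 123.785,26.044 135.082,10.777.

Run 4: S279 ⇒ engrave layer `#ff00ff`. The run is open, so emit a `<polyline>` with points (Y-flipped): 75.844,40.018 88.582,41.429 99.669,43.508 109.105,46.257 116.890,49.674 123.024,53.761 127.507,58.517 130.340,63.941 131.521,70.035.

<svg xmlns="http://www.w3.org/2000/svg" width="196.440mm" height="114.859mm" viewBox="0 0 196.440 114.859">
  <polygon points="76.766,23.000 145.383,23.000 145.383,39.921 76.766,39.921" fill="none" stroke="#0000ff"/>
  <polygon points="11.861,94.283 72.103,98.345 178.933,96.767" fill="none" stroke="#0000ff"/>
  <polygon points="142.655,28.194 123.785,26.044 135.082,10.777" fill="none" stroke="#ff00ff"/>
  <polyline points="75.844,40.018 88.582,41.429 99.669,43.508 109.105,46.257 116.890,49.674 123.024,53.761 127.507,58.517 130.340,63.941 131.521,70.035" fill="none" stroke="#ff00ff"/>
</svg>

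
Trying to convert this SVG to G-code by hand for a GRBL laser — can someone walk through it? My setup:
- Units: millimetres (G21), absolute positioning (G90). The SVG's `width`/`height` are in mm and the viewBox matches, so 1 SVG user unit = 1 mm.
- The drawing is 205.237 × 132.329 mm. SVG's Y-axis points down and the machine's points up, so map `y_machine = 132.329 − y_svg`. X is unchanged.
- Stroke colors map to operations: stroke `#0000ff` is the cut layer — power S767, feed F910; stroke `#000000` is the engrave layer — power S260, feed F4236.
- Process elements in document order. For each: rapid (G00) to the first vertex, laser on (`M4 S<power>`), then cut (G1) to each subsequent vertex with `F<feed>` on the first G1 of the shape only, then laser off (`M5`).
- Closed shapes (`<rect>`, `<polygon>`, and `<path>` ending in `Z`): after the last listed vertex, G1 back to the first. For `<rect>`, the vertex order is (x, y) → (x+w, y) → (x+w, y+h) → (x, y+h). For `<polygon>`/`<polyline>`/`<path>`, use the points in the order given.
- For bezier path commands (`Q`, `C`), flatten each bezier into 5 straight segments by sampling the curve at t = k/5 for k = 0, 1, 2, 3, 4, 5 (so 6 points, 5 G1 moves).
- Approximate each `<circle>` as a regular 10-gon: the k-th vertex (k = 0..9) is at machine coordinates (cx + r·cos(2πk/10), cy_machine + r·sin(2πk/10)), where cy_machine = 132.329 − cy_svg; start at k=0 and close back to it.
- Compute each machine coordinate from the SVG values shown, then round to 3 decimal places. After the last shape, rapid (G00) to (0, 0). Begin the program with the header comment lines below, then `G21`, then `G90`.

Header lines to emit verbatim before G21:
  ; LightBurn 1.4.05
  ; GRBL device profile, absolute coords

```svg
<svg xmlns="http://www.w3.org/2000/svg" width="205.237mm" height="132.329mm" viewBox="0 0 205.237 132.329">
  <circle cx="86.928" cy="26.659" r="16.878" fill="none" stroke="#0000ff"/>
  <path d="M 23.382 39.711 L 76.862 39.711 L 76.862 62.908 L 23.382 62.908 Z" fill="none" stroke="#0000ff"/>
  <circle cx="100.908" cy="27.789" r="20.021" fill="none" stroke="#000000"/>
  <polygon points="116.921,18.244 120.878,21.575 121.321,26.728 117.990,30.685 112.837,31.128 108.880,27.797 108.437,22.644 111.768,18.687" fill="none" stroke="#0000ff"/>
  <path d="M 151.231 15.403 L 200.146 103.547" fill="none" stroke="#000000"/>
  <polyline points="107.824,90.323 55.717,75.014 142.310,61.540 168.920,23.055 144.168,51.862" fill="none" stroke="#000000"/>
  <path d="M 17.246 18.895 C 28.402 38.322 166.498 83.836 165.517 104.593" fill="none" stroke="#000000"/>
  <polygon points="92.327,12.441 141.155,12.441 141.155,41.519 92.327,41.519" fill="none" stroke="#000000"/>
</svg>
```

1 u = 1 mm; y_m = 132.329 − y.

[1] `<circle>` circle, #0000ff→cut S767 F910: (103.806,105.670) → (100.583,115.591) → (92.144,121.722) → (81.712,121.722) → (73.273,115.591) → (70.050,105.670) → (73.273,95.749) → (81.712,89.618) → (92.144,89.618) → (100.583,95.749) → (103.806,105.670) (closed)

[2] `<path>` rectangle, #0000ff→cut S767 F910: (23.382,92.618) → (76.862,92.618) → (76.862,69.421) → (23.382,69.421) → (23.382,92.618) (closed)

[3] `<circle>` circle, #000000→engrave S260 F4236: (120.929,104.540) → (117.105,116.308) → (107.095,123.581) → (94.721,123.581) → (84.711,116.308) → (80.887,104.540) → (84.711,92.772) → (94.721,85.499) → (107.095,85.499) → (117.105,92.772) → (120.929,104.540) (closed)

[4] `<polygon>` regular polygon, #0000ff→cut S767 F910: (116.921,114.085) → (120.878,110.754) → (121.321,105.601) → (117.990,101.644) → (112.837,101.201) → (108.880,104.532) → (108.437,109.685) → (111.768,113.642) → (116.921,114.085) (closed)

[5] `<path>` line segment, #000000→engrave S260 F4236: (151.231,116.926) → (200.146,28.782)

[6] `<polyline>` open polyline, #000000→engrave S260 F4236: (107.824,42.006) → (55.717,57.315) → (142.310,70.789) → (168.920,109.274) → (144.168,80.467)

[7] `<path>` cubic bezier, #000000→engrave S260 F4236: (17.246,113.434) → (37.044,99.054) → (74.539,80.854) → (116.962,61.274) → (151.544,42.754) → (165.517,27.736)

[8] `<polygon>` rectangle, #000000→engrave S260 F4236: (92.327,119.888) → (141.155,119.888) → (141.155,90.810) → (92.327,90.810) → (92.327,119.888) (closed)

; LightBurn 1.4.05
; GRBL device profile, absolute coords
G21
G90
G00 X103.806 Y105.670
M4 S767
G1 X100.583 Y115.591 F910
G1 X92.144 Y121.722
G1 X81.712 Y121.722
G1 X73.273 Y115.591
G1 X70.050 Y105.670
G1 X73.273 Y95.749
G1 X81.712 Y89.618
G1 X92.144 Y89.618
G1 X100.583 Y95.749
G1 X103.806 Y105.670
M5
G00 X23.382 Y92.618
M4 S767
G1 X76.862 Y92.618 F910
G1 X76.862 Y69.421
G1 X23.382 Y69.421
G1 X23.382 Y92.618
M5
G00 X120.929 Y104.540
M4 S260
G1 X117.105 Y116.308 F4236
G1 X107.095 Y123.581
G1 X94.721 Y123.581
G1 X84.711 Y116.308
G1 X80.887 Y104.540
G1 X84.711 Y92.772
G1 X94.721 Y85.499
G1 X107.095 Y85.499
G1 X117.105 Y92.772
G1 X120.929 Y104.540
M5
G00 X116.921 Y114.085
M4 S767
G1 X120.878 Y110.754 F910
G1 X121.321 Y105.601
G1 X117.990 Y101.644
G1 X112.837 Y101.201
G1 X108.880 Y104.532
G1 X108.437 Y109.685
G1 X111.768 Y113.642
G1 X116.921 Y114.085
M5
G00 X151.231 Y116.926
M4 S260
G1 X200.146 Y28.782 F4236
M5
G00 X107.824 Y42.006
M4 S260
G1 X55.717 Y57.315 F4236
G1 X142.310 Y70.789
G1 X168.920 Y109.274
G1 X144.168 Y80.467
M5
G00 X17.246 Y113.434
M4 S260
G1 X37.044 Y99.054 F4236
G1 X74.539 Y80.854
G1 X116.962 Y61.274
G1 X151.544 Y42.754
G1 X165.517 Y27.736
M5
G00 X92.327 Y119.888
M4 S260
G1 X141.155 Y119.888 F4236
G1 X141.155 Y90.810
G1 X92.327 Y90.810
G1 X92.327 Y119.888
M5
G00 X0.000 Y0.000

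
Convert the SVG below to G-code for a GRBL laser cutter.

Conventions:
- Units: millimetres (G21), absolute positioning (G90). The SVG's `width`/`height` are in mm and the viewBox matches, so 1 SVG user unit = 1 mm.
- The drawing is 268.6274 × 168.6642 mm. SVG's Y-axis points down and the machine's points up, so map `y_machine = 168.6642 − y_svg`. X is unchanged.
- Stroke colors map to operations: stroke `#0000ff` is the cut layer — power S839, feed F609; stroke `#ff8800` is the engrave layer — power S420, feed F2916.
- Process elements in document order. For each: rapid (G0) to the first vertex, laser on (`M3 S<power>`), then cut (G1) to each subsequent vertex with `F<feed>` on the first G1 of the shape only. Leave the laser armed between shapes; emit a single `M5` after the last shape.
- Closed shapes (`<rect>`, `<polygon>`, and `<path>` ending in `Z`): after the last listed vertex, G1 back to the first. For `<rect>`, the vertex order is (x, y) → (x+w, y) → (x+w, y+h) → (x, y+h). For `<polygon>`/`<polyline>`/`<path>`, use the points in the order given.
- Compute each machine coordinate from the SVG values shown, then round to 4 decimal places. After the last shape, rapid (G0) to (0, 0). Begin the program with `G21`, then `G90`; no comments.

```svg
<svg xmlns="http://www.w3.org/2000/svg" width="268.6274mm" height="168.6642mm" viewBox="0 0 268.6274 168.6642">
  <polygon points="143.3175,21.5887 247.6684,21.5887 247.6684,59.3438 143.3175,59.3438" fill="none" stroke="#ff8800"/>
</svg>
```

G21
G90
G0 X143.3175 Y147.0755
M3 S420
G1 X247.6684 Y147.0755 F2916
G1 X247.6684 Y109.3204
G1 X143.3175 Y109.3204
G1 X143.3175 Y147.0755
M5
G0 X0.0000 Y0.0000

Since the viewBox matches the mm dimensions, user units are millimetres directly. The only transform is the Y-flip y_m = 168.6642 − y_svg.

Shape 1 is a rectangle drawn with `<polygon>`. Its stroke #ff8800 means engrave at S420, F2916. After flipping Y the toolpath is (143.3175,147.0755) → (247.6684,147.0755) → (247.6684,109.3204) → (143.3175,109.3204) → (143.3175,147.0755), returning to the start.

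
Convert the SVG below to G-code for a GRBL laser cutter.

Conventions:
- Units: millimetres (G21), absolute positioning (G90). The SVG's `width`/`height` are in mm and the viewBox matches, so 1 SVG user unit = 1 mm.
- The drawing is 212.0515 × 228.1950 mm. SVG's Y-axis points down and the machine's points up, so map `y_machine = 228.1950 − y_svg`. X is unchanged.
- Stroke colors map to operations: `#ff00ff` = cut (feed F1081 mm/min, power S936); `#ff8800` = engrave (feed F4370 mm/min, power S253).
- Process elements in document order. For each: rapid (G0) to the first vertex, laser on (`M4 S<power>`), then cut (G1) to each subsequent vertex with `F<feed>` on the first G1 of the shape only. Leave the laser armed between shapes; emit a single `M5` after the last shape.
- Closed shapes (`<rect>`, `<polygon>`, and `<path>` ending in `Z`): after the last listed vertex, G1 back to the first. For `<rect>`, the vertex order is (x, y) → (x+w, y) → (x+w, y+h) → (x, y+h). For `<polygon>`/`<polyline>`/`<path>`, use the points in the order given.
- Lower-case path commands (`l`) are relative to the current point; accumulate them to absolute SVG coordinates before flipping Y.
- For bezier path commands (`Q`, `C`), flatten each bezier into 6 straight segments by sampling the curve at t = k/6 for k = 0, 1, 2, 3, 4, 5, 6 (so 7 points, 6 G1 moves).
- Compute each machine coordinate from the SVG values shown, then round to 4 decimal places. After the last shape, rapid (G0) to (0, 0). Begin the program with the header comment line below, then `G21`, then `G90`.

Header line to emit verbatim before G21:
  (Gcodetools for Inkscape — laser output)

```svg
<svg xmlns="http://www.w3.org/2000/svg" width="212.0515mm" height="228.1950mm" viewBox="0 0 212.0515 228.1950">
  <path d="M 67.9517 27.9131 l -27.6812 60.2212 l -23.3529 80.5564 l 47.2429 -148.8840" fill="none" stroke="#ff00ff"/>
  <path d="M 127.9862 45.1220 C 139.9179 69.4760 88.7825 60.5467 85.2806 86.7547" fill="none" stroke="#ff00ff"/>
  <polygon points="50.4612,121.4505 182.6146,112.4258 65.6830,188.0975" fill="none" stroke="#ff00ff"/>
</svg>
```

(Gcodetools for Inkscape — laser output)
G21
G90
G0 X67.9517 Y200.2819
M4 S936
G1 X40.2705 Y140.0607 F1081
G1 X16.9176 Y59.5043
G1 X64.1605 Y208.3883
G0 X127.9862 Y183.0730
M4 S936
G1 X129.2090 Y173.3528 F1081
G1 X122.9956 Y167.2793
G1 X112.4210 Y162.9519
G1 X100.5603 Y158.4700
G1 X90.4885 Y151.9330
G1 X85.2806 Y141.4403
G0 X50.4612 Y106.7445
M4 S936
G1 X182.6146 Y115.7692 F1081
G1 X65.6830 Y40.0975
G1 X50.4612 Y106.7445
M5
G0 X0.0000 Y0.0000

1 u = 1 mm; y_m = 228.1950 − y.

[1] `<path>` open polyline, #ff00ff→cut S936 F1081: (67.9517,200.2819) → (40.2705,140.0607) → (16.9176,59.5043) → (64.1605,208.3883)

[2] `<path>` cubic bezier, #ff00ff→cut S936 F1081: (127.9862,183.0730) → (129.2090,173.3528) → (122.9956,167.2793) → (112.4210,162.9519) → (100.5603,158.4700) → (90.4885,151.9330) → (85.2806,141.4403)

[3] `<polygon>` closed polygon, #ff00ff→cut S936 F1081: (50.4612,106.7445) → (182.6146,115.7692) → (65.6830,40.0975) → (50.4612,106.7445) (closed)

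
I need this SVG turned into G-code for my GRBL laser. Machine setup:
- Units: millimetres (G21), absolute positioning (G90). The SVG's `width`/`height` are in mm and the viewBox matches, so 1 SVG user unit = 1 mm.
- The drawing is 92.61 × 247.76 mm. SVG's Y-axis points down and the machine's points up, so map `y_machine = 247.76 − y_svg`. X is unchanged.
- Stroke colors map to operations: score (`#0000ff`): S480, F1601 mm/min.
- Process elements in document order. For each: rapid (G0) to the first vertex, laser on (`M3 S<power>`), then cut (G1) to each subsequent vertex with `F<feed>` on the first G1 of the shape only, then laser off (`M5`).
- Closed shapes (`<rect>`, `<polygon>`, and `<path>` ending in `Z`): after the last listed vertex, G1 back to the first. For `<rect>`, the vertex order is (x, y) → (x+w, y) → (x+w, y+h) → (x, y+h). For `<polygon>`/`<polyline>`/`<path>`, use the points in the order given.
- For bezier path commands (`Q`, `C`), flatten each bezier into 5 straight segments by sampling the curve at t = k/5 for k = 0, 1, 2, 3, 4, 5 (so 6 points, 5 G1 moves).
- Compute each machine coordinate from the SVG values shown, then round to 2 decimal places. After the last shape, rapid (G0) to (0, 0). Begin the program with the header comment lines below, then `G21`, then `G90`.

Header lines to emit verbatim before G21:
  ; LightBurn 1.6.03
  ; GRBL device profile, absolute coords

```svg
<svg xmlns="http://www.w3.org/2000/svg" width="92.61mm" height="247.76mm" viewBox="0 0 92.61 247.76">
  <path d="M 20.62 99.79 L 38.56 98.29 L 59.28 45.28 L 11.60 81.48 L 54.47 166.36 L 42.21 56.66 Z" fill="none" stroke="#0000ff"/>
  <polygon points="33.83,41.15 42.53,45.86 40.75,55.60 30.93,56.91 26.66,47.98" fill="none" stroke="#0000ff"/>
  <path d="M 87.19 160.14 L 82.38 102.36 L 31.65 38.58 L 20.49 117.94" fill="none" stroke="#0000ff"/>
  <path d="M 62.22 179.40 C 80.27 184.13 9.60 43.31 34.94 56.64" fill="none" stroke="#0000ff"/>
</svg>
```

viewBox `0 0 92.61 247.76` with mm width/height → 1 unit = 1 mm. Flip: y_m = 247.76 − y_svg.

**Shape 1** — `<path>` closed polygon, stroke `#0000ff` → score (S480, F1601). Machine vertices: (20.62,147.97) → (38.56,149.47) → (59.28,202.48) → (11.60,166.28) → (54.47,81.40) → (42.21,191.10) → (20.62,147.97). Closed: final G1 returns to the first vertex.

**Shape 2** — `<polygon>` regular polygon, stroke `#0000ff` → score (S480, F1601). Machine vertices: (33.83,206.61) → (42.53,201.90) → (40.75,192.16) → (30.93,190.85) → (26.66,199.78) → (33.83,206.61). Closed: final G1 returns to the first vertex.

**Shape 3** — `<path>` open polyline, stroke `#0000ff` → score (S480, F1601). Machine vertices: (87.19,87.62) → (82.38,145.40) → (31.65,209.18) → (20.49,129.82). Open path.

**Shape 4** — `<path>` cubic bezier, stroke `#0000ff` → score (S480, F1601). Control points (SVG): P0=(62.22,179.40), P1=(80.27,184.13), P2=(9.60,43.31), P3=(34.94,56.64); sampled at t=k/5. Machine vertices: (62.22,68.36) → (63.88,80.59) → (53.12,113.37) → (38.79,152.30) → (29.78,183.02) → (34.94,191.12). Open path.

; LightBurn 1.6.03
; GRBL device profile, absolute coords
G21
G90
G0 X20.62 Y147.97
M3 S480
G1 X38.56 Y149.47 F1601
G1 X59.28 Y202.48
G1 X11.60 Y166.28
G1 X54.47 Y81.40
G1 X42.21 Y191.10
G1 X20.62 Y147.97
M5
G0 X33.83 Y206.61
M3 S480
G1 X42.53 Y201.90 F1601
G1 X40.75 Y192.16
G1 X30.93 Y190.85
G1 X26.66 Y199.78
G1 X33.83 Y206.61
M5
G0 X87.19 Y87.62
M3 S480
G1 X82.38 Y145.40 F1601
G1 X31.65 Y209.18
G1 X20.49 Y129.82
M5
G0 X62.22 Y68.36
M3 S480
G1 X63.88 Y80.59 F1601
G1 X53.12 Y113.37
G1 X38.79 Y152.30
G1 X29.78 Y183.02
G1 X34.94 Y191.12
M5
G0 X0.00 Y0.00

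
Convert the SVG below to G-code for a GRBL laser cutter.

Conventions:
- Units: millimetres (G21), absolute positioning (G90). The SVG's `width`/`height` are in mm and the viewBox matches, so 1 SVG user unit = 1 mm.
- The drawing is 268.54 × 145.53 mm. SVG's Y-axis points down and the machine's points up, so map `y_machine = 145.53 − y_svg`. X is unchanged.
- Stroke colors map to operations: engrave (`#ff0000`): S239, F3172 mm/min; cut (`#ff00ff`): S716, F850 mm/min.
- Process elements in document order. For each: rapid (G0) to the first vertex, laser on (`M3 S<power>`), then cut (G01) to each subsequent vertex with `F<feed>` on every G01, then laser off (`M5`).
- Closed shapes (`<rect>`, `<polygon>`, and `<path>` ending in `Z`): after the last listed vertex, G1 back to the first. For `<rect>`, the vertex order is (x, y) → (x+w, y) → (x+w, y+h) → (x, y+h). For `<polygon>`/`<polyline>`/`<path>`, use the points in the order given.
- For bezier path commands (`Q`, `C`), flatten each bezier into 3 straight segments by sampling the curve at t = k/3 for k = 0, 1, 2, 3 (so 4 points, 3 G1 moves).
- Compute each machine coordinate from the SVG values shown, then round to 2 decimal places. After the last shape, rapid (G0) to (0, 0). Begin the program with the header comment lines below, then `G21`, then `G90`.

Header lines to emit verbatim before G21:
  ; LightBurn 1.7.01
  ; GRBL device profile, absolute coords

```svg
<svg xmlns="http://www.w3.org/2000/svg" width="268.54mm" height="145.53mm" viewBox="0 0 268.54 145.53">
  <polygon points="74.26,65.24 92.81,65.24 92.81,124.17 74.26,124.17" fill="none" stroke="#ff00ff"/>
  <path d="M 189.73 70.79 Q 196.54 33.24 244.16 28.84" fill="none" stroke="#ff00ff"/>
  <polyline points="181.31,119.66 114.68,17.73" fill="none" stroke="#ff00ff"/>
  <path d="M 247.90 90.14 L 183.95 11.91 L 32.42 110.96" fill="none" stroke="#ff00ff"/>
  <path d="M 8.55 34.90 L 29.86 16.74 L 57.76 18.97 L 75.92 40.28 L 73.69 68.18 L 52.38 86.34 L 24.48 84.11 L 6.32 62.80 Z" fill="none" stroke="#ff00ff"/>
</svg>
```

; LightBurn 1.7.01
; GRBL device profile, absolute coords
G21
G90
G0 X74.26 Y80.29
M3 S716
G01 X92.81 Y80.29 F850
G01 X92.81 Y21.36 F850
G01 X74.26 Y21.36 F850
G01 X74.26 Y80.29 F850
M5
G0 X189.73 Y74.74
M3 S716
G01 X198.80 Y96.09 F850
G01 X216.95 Y110.07 F850
G01 X244.16 Y116.69 F850
M5
G0 X181.31 Y25.87
M3 S716
G01 X114.68 Y127.80 F850
M5
G0 X247.90 Y55.39
M3 S716
G01 X183.95 Y133.62 F850
G01 X32.42 Y34.57 F850
M5
G0 X8.55 Y110.63
M3 S716
G01 X29.86 Y128.79 F850
G01 X57.76 Y126.56 F850
G01 X75.92 Y105.25 F850
G01 X73.69 Y77.35 F850
G01 X52.38 Y59.19 F850
G01 X24.48 Y61.42 F850
G01 X6.32 Y82.73 F850
G01 X8.55 Y110.63 F850
M5
G0 X0.00 Y0.00

viewBox `0 0 268.54 145.53` with mm width/height → 1 unit = 1 mm. Flip: y_m = 145.53 − y_svg.

**Shape 1** — `<polygon>` rectangle, stroke `#ff00ff` → cut (S716, F850). Machine vertices: (74.26,80.29) → (92.81,80.29) → (92.81,21.36) → (74.26,21.36) → (74.26,80.29). Closed: final G1 returns to the first vertex.

**Shape 2** — `<path>` quadratic bezier, stroke `#ff00ff` → cut (S716, F850). Control points (SVG): P0=(189.73,70.79), P1=(196.54,33.24), P2=(244.16,28.84); sampled at t=k/3. Machine vertices: (189.73,74.74) → (198.80,96.09) → (216.95,110.07) → (244.16,116.69). Open path.

**Shape 3** — `<polyline>` line segment, stroke `#ff00ff` → cut (S716, F850). Machine vertices: (181.31,25.87) → (114.68,127.80). Open path.

**Shape 4** — `<path>` open polyline, stroke `#ff00ff` → cut (S716, F850). Machine vertices: (247.90,55.39) → (183.95,133.62) → (32.42,34.57). Open path.

**Shape 5** — `<path>` regular polygon, stroke `#ff00ff` → cut (S716, F850). Machine vertices: (8.55,110.63) → (29.86,128.79) → (57.76,126.56) → (75.92,105.25) → (73.69,77.35) → (52.38,59.19) → (24.48,61.42) → (6.32,82.73) → (8.55,110.63). Closed: final G1 returns to the first vertex.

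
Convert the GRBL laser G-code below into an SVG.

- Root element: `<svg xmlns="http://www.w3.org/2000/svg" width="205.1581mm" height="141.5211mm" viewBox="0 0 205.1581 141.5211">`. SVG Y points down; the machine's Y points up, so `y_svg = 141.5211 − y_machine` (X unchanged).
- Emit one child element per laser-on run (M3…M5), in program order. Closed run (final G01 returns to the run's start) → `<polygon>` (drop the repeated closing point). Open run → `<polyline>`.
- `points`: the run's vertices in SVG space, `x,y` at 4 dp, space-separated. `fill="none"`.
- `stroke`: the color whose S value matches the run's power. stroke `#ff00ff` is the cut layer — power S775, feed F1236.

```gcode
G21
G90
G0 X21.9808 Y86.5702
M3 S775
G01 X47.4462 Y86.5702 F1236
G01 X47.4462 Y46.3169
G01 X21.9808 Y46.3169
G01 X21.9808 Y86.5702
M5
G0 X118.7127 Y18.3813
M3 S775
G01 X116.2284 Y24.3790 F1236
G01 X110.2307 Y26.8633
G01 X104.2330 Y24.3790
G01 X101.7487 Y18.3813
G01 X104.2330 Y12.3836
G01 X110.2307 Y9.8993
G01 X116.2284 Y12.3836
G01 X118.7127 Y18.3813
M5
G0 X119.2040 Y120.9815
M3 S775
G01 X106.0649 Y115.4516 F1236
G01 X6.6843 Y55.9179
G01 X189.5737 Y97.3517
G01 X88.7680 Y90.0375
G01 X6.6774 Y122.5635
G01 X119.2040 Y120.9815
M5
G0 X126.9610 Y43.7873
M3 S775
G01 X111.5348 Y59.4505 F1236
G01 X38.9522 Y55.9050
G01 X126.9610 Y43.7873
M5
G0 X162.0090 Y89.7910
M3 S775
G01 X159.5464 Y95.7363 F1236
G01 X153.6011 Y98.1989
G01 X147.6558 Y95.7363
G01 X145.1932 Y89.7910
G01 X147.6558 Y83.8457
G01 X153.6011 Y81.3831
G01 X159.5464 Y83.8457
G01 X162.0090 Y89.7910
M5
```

<svg xmlns="http://www.w3.org/2000/svg" width="205.1581mm" height="141.5211mm" viewBox="0 0 205.1581 141.5211">
  <polygon points="21.9808,54.9509 47.4462,54.9509 47.4462,95.2042 21.9808,95.2042" fill="none" stroke="#ff00ff"/>
  <polygon points="118.7127,123.1398 116.2284,117.1421 110.2307,114.6578 104.2330,117.1421 101.7487,123.1398 104.2330,129.1375 110.2307,131.6218 116.2284,129.1375" fill="none" stroke="#ff00ff"/>
  <polygon points="119.2040,20.5396 106.0649,26.0695 6.6843,85.6032 189.5737,44.1694 88.7680,51.4836 6.6774,18.9576" fill="none" stroke="#ff00ff"/>
  <polygon points="126.9610,97.7338 111.5348,82.0706 38.9522,85.6161" fill="none" stroke="#ff00ff"/>
  <polygon points="162.0090,51.7301 159.5464,45.7848 153.6011,43.3222 147.6558,45.7848 145.1932,51.7301 147.6558,57.6754 153.6011,60.1380 159.5464,57.6754" fill="none" stroke="#ff00ff"/>
</svg>

Machine Y-up, SVG Y-down with viewBox height 141.5211, so y_svg = 141.5211 − y_machine; X carries over. Every run uses S775, so all elements get stroke `#ff00ff` (cut).

Run 1: The run returns to its start, so emit a `<polygon>` with points (Y-flipped): 21.9808,54.9509 47.4462,54.9509 47.4462,95.2042 21.9808,95.2042.

Run 2: The run returns to its start, so emit a `<polygon>` with points (Y-flipped): 118.7127,123.1398 116.2284,117.1421 110.2307,114.6578 104.2330,117.1421 101.7487,123.1398 104.2330,129.1375 110.2307,131.6218 116.2284,129.1375.

Run 3: The run returns to its start, so emit a `<polygon>` with points (Y-flipped): 119.2040,20.5396 106.0649,26.0695 6.6843,85.6032 189.5737,44.1694 88.7680,51.4836 6.6774,18.9576.

Run 4: The run returns to its start, so emit a `<polygon>` with points (Y-flipped): 126.9610,97.7338 111.5348,82.0706 38.9522,85.6161.

Run 5: The run returns to its start, so emit a `<polygon>` with points (Y-flipped): 162.0090,51.7301 159.5464,45.7848 153.6011,43.3222 147.6558,45.7848 145.1932,51.7301 147.6558,57.6754 153.6011,60.1380 159.5464,57.6754.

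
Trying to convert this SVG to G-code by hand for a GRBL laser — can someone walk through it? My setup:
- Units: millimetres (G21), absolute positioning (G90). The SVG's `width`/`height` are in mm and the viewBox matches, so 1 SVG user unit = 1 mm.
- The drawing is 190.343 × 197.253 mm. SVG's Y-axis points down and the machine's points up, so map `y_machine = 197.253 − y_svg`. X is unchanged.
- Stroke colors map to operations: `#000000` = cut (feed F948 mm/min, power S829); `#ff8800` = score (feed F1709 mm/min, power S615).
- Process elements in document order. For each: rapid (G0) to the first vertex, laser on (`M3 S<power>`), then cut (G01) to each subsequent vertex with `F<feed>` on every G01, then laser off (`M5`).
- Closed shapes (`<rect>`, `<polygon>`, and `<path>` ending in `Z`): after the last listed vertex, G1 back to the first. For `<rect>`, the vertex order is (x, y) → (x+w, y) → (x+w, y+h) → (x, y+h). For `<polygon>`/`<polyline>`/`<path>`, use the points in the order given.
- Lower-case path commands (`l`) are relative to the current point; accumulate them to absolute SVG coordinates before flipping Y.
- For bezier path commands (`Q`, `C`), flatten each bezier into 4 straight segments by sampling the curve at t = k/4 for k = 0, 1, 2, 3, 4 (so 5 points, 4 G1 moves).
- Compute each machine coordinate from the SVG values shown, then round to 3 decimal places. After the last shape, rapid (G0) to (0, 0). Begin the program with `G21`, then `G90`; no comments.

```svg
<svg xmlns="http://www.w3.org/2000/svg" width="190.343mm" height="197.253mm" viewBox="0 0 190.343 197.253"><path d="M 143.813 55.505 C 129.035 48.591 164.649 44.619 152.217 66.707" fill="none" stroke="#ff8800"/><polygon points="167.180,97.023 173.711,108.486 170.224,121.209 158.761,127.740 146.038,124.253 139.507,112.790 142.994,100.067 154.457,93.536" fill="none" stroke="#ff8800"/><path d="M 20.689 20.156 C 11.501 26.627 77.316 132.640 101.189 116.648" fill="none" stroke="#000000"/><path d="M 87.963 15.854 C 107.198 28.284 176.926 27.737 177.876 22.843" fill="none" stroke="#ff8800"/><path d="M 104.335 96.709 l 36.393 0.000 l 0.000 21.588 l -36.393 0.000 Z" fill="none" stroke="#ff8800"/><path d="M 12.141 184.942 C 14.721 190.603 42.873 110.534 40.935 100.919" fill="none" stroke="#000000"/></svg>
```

G21
G90
G0 X143.813 Y141.748
M3 S615
G01 X140.640 Y146.021 F1709
G01 X147.135 Y147.023 F1709
G01 X154.070 Y142.587 F1709
G01 X152.217 Y130.546 F1709
M5
G0 X167.180 Y100.230
M3 S615
G01 X173.711 Y88.767 F1709
G01 X170.224 Y76.044 F1709
G01 X158.761 Y69.513 F1709
G01 X146.038 Y73.000 F1709
G01 X139.507 Y84.463 F1709
G01 X142.994 Y97.186 F1709
G01 X154.457 Y103.717 F1709
G01 X167.180 Y100.230 F1709
M5
G0 X20.689 Y177.097
M3 S829
G01 X26.034 Y157.041 F948
G01 X48.541 Y120.427 F948
G01 X77.247 Y88.025 F948
G01 X101.189 Y80.605 F948
M5
G0 X87.963 Y181.399
M3 S615
G01 X109.993 Y174.375 F1709
G01 X139.776 Y171.408 F1709
G01 X166.131 Y171.689 F1709
G01 X177.876 Y174.410 F1709
M5
G0 X104.335 Y100.544
M3 S615
G01 X140.728 Y100.544 F1709
G01 X140.728 Y78.956 F1709
G01 X104.335 Y78.956 F1709
G01 X104.335 Y100.544 F1709
M5
G0 X12.141 Y12.311
M3 S829
G01 X18.001 Y21.699 F948
G01 X28.232 Y48.594 F948
G01 X37.616 Y78.353 F948
G01 X40.935 Y96.334 F948
M5
G0 X0.000 Y0.000

viewBox `0 0 190.343 197.253` with mm width/height → 1 unit = 1 mm. Flip: y_m = 197.253 − y_svg.

**Shape 1** — `<path>` cubic bezier, stroke `#ff8800` → score (S615, F1709). Control points (SVG): P0=(143.813,55.505), P1=(129.035,48.591), P2=(164.649,44.619), P3=(152.217,66.707); sampled at t=k/4. Machine vertices: (143.813,141.748) → (140.640,146.021) → (147.135,147.023) → (154.070,142.587) → (152.217,130.546). Open path.

**Shape 2** — `<polygon>` regular polygon, stroke `#ff8800` → score (S615, F1709). Machine vertices: (167.180,100.230) → (173.711,88.767) → (170.224,76.044) → (158.761,69.513) → (146.038,73.000) → (139.507,84.463) → (142.994,97.186) → (154.457,103.717) → (167.180,100.230). Closed: final G1 returns to the first vertex.

**Shape 3** — `<path>` cubic bezier, stroke `#000000` → cut (S829, F948). Control points (SVG): P0=(20.689,20.156), P1=(11.501,26.627), P2=(77.316,132.640), P3=(101.189,116.648); sampled at t=k/4. Machine vertices: (20.689,177.097) → (26.034,157.041) → (48.541,120.427) → (77.247,88.025) → (101.189,80.605). Open path.

**Shape 4** — `<path>` cubic bezier, stroke `#ff8800` → score (S615, F1709). Control points (SVG): P0=(87.963,15.854), P1=(107.198,28.284), P2=(176.926,27.737), P3=(177.876,22.843); sampled at t=k/4. Machine vertices: (87.963,181.399) → (109.993,174.375) → (139.776,171.408) → (166.131,171.689) → (177.876,174.410). Open path.

**Shape 5** — `<path>` rectangle, stroke `#ff8800` → score (S615, F1709). Machine vertices: (104.335,100.544) → (140.728,100.544) → (140.728,78.956) → (104.335,78.956) → (104.335,100.544). Closed: final G1 returns to the first vertex.

**Shape 6** — `<path>` cubic bezier, stroke `#000000` → cut (S829, F948). Control points (SVG): P0=(12.141,184.942), P1=(14.721,190.603), P2=(42.873,110.534), P3=(40.935,100.919); sampled at t=k/4. Machine vertices: (12.141,12.311) → (18.001,21.699) → (28.232,48.594) → (37.616,78.353) → (40.935,96.334). Open path.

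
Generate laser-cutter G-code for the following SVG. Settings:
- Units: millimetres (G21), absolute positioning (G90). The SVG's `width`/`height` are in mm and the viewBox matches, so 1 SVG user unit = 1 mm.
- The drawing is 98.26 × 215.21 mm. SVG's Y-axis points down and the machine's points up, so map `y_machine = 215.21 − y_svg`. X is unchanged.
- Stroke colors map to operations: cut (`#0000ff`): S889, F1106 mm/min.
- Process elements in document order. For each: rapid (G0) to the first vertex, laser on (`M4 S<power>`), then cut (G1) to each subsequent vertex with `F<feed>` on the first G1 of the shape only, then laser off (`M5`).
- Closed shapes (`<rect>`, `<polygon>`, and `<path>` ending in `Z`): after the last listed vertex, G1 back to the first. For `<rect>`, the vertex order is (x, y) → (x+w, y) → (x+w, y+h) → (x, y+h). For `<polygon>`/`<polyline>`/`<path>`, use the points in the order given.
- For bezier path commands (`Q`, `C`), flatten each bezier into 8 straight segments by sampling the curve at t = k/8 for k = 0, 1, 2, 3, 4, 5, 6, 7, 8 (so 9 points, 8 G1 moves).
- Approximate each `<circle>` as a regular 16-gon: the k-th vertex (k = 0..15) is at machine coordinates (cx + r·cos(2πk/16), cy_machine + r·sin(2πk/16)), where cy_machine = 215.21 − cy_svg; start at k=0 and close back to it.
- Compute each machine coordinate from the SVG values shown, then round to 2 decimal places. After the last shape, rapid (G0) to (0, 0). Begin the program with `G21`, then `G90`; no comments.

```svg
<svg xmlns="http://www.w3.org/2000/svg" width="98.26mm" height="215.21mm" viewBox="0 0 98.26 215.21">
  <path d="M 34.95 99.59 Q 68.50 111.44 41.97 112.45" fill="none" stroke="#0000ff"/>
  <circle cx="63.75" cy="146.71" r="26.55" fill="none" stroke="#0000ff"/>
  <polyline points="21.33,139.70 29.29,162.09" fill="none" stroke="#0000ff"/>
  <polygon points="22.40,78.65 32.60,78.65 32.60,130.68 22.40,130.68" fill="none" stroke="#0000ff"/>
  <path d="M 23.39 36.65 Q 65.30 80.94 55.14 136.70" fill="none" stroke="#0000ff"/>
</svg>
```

G21
G90
G0 X34.95 Y115.62
M4 S889
G1 X42.40 Y112.83 F1106
G1 X47.97 Y110.37
G1 X51.66 Y108.26
G1 X53.48 Y106.48
G1 X53.42 Y105.04
G1 X51.48 Y103.94
G1 X47.66 Y103.18
G1 X41.97 Y102.76
M5
G0 X90.30 Y68.50
M4 S889
G1 X88.28 Y78.66 F1106
G1 X82.52 Y87.27
G1 X73.91 Y93.03
G1 X63.75 Y95.05
G1 X53.59 Y93.03
G1 X44.98 Y87.27
G1 X39.22 Y78.66
G1 X37.20 Y68.50
G1 X39.22 Y58.34
G1 X44.98 Y49.73
G1 X53.59 Y43.97
G1 X63.75 Y41.95
G1 X73.91 Y43.97
G1 X82.52 Y49.73
G1 X88.28 Y58.34
G1 X90.30 Y68.50
M5
G0 X21.33 Y75.51
M4 S889
G1 X29.29 Y53.12 F1106
M5
G0 X22.40 Y136.56
M4 S889
G1 X32.60 Y136.56 F1106
G1 X32.60 Y84.53
G1 X22.40 Y84.53
G1 X22.40 Y136.56
M5
G0 X23.39 Y178.56
M4 S889
G1 X33.05 Y167.31 F1106
G1 X41.09 Y155.70
G1 X47.50 Y143.73
G1 X52.28 Y131.40
G1 X55.44 Y118.72
G1 X56.97 Y105.67
G1 X56.87 Y92.27
G1 X55.14 Y78.51
M5
G0 X0.00 Y0.00

viewBox `0 0 98.26 215.21` with mm width/height → 1 unit = 1 mm. Flip: y_m = 215.21 − y_svg.

**Shape 1** — `<path>` quadratic bezier, stroke `#0000ff` → cut (S889, F1106). Control points (SVG): P0=(34.95,99.59), P1=(68.50,111.44), P2=(41.97,112.45); sampled at t=k/8. Machine vertices: (34.95,115.62) → (42.40,112.83) → (47.97,110.37) → (51.66,108.26) → (53.48,106.48) → (53.42,105.04) → (51.48,103.94) → (47.66,103.18) → (41.97,102.76). Open path.

**Shape 2** — `<circle>` circle, stroke `#0000ff` → cut (S889, F1106). Machine vertices: (90.30,68.50) → (88.28,78.66) → (82.52,87.27) → (73.91,93.03) → (63.75,95.05) → (53.59,93.03) → (44.98,87.27) → (39.22,78.66) → (37.20,68.50) → (39.22,58.34) → (44.98,49.73) → (53.59,43.97) → (63.75,41.95) → (73.91,43.97) → (82.52,49.73) → (88.28,58.34) → (90.30,68.50). Closed: final G1 returns to the first vertex.

**Shape 3** — `<polyline>` line segment, stroke `#0000ff` → cut (S889, F1106). Machine vertices: (21.33,75.51) → (29.29,53.12). Open path.

**Shape 4** — `<polygon>` rectangle, stroke `#0000ff` → cut (S889, F1106). Machine vertices: (22.40,136.56) → (32.60,136.56) → (32.60,84.53) → (22.40,84.53) → (22.40,136.56). Closed: final G1 returns to the first vertex.

**Shape 5** — `<path>` quadratic bezier, stroke `#0000ff` → cut (S889, F1106). Control points (SVG): P0=(23.39,36.65), P1=(65.30,80.94), P2=(55.14,136.70); sampled at t=k/8. Machine vertices: (23.39,178.56) → (33.05,167.31) → (41.09,155.70) → (47.50,143.73) → (52.28,131.40) → (55.44,118.72) → (56.97,105.67) → (56.87,92.27) → (55.14,78.51). Open path.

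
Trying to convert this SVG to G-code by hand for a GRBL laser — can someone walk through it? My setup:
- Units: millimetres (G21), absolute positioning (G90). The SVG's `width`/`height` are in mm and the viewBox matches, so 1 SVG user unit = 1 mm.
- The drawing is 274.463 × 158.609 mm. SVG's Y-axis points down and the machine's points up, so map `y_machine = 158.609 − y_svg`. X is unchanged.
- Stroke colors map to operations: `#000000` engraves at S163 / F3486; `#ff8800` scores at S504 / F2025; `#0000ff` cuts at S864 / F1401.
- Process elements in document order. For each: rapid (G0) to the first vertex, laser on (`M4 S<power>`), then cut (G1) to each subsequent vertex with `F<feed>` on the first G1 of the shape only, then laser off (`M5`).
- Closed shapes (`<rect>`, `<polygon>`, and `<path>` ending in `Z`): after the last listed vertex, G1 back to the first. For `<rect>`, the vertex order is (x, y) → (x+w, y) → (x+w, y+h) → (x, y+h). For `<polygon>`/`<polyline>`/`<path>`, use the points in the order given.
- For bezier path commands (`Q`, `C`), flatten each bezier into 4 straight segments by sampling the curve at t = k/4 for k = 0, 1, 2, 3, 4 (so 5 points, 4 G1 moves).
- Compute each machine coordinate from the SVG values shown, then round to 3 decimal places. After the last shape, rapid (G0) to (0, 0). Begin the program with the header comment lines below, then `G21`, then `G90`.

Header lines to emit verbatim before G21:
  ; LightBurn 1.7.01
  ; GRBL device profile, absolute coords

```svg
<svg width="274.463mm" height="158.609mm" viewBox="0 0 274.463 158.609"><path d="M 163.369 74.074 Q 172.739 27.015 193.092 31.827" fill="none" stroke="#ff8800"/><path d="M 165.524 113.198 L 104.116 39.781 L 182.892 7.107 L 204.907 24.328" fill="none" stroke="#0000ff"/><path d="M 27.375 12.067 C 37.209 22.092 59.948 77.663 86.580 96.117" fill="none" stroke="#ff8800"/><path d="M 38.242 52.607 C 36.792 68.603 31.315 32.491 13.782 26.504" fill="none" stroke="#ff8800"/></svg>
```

; LightBurn 1.7.01
; GRBL device profile, absolute coords
G21
G90
G0 X163.369 Y84.535
M4 S504
G1 X168.740 Y104.823 F2025
G1 X175.485 Y118.626
G1 X183.602 Y125.946
G1 X193.092 Y126.782
M5
G0 X165.524 Y45.411
M4 S864
G1 X104.116 Y118.828 F1401
G1 X182.892 Y151.502
G1 X204.907 Y134.281
M5
G0 X27.375 Y146.542
M4 S504
G1 X37.029 Y131.775 F2025
G1 X50.678 Y107.678
G1 X67.477 Y82.000
G1 X86.580 Y62.492
M5
G0 X38.242 Y106.002
M4 S504
G1 X36.274 Y102.490 F2025
G1 X32.043 Y110.810
G1 X24.797 Y123.251
G1 X13.782 Y132.105
M5
G0 X0.000 Y0.000

1 u = 1 mm; y_m = 158.609 − y.

[1] `<path>` quadratic bezier, #ff8800→score S504 F2025: (163.369,84.535) → (168.740,104.823) → (175.485,118.626) → (183.602,125.946) → (193.092,126.782)

[2] `<path>` open polyline, #0000ff→cut S864 F1401: (165.524,45.411) → (104.116,118.828) → (182.892,151.502) → (204.907,134.281)

[3] `<path>` cubic bezier, #ff8800→score S504 F2025: (27.375,146.542) → (37.029,131.775) → (50.678,107.678) → (67.477,82.000) → (86.580,62.492)

[4] `<path>` cubic bezier, #ff8800→score S504 F2025: (38.242,106.002) → (36.274,102.490) → (32.043,110.810) → (24.797,123.251) → (13.782,132.105)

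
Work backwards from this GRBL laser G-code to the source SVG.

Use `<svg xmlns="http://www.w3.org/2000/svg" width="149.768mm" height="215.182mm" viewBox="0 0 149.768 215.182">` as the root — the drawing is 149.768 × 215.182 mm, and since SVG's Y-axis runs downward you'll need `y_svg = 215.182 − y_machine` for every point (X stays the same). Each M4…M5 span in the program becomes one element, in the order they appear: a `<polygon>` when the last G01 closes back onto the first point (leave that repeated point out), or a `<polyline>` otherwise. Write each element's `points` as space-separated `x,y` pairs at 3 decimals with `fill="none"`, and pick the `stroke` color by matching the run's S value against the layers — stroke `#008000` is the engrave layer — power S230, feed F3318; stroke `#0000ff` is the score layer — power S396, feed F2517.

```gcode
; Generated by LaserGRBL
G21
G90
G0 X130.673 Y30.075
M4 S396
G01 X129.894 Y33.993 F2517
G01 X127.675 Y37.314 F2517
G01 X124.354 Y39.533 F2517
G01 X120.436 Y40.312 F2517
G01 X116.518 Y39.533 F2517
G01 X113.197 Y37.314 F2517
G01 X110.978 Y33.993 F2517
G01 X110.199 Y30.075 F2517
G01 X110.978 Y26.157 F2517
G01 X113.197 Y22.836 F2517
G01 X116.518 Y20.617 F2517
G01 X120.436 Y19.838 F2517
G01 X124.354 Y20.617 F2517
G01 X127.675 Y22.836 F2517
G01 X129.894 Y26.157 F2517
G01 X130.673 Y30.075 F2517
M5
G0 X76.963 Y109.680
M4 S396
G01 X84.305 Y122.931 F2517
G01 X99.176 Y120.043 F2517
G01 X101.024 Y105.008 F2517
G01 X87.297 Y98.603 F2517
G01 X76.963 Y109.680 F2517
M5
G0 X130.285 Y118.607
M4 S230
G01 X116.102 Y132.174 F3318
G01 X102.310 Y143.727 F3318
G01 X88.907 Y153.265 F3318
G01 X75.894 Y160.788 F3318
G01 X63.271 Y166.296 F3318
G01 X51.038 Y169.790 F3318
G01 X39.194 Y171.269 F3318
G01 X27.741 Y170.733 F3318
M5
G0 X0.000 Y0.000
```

y_svg = 215.182 − y_m.

[1] S396→`#0000ff` (score); closed run; points: 130.673,185.107 129.894,181.189 127.675,177.868 124.354,175.649 120.436,174.870 116.518,175.649 113.197,177.868 110.978,181.189 110.199,185.107 110.978,189.025 113.197,192.346 116.518,194.565 120.436,195.344 124.354,194.565 127.675,192.346 129.894,189.025

[2] S396→`#0000ff` (score); closed run; points: 76.963,105.502 84.305,92.251 99.176,95.139 101.024,110.174 87.297,116.579

[3] S230→`#008000` (engrave); open run; points: 130.285,96.575 116.102,83.008 102.310,71.455 88.907,61.917 75.894,54.394 63.271,48.886 51.038,45.392 39.194,43.913 27.741,44.449

<svg xmlns="http://www.w3.org/2000/svg" width="149.768mm" height="215.182mm" viewBox="0 0 149.768 215.182">
  <polygon points="130.673,185.107 129.894,181.189 127.675,177.868 124.354,175.649 120.436,174.870 116.518,175.649 113.197,177.868 110.978,181.189 110.199,185.107 110.978,189.025 113.197,192.346 116.518,194.565 120.436,195.344 124.354,194.565 127.675,192.346 129.894,189.025" fill="none" stroke="#0000ff"/>
  <polygon points="76.963,105.502 84.305,92.251 99.176,95.139 101.024,110.174 87.297,116.579" fill="none" stroke="#0000ff"/>
  <polyline points="130.285,96.575 116.102,83.008 102.310,71.455 88.907,61.917 75.894,54.394 63.271,48.886 51.038,45.392 39.194,43.913 27.741,44.449" fill="none" stroke="#008000"/>
</svg>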